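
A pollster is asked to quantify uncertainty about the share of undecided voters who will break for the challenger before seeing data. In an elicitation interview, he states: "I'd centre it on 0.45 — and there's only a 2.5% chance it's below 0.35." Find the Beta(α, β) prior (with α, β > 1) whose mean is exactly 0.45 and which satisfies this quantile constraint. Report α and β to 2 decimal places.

With mean 0.45 fixed, write α = 0.45s, β = 0.55s where s = α+β.
Need P(θ < 0.35) = 0.025 under Beta(0.45s, 0.55s). Normal approximation: (q−m)/√(m(1−m)/s) ≈ z_{0.025} = -1.96, so s ≈ 0.45·0.55·(-1.96)²/(0.35−0.45)² = 95.1.
At s = 95.1: P(θ<0.35) ≈ 0.023. Adjusting to match 0.025 gives s ≈ 91.70.
So α = 0.45·91.70 ≈ 41.26, β = 0.55·91.70 ≈ 50.43.

α ≈ 41.26, β ≈ 50.43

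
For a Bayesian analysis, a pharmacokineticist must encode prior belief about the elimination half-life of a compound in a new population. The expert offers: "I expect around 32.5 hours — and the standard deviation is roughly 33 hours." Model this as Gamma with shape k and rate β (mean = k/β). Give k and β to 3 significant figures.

k ≈ 0.97, β ≈ 0.0298

For Gamma(k, rate β): mean = k/β, variance = k/β², so CV = 1/√k.
CV = SD/mean = 33/32.5 = 1.015, hence k = 1/CV² = 0.97.
Then β = k/mean = 0.97/32.5 = 0.0298.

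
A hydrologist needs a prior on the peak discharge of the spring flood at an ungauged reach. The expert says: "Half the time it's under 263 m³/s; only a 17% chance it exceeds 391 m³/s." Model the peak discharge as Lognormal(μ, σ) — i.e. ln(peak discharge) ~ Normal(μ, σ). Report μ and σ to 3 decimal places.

μ ≈ 5.572, σ ≈ 0.416

If T ~ Lognormal(μ,σ) then ln T ~ Normal(μ,σ), so the p-quantile of ln T is μ + z_p·σ.
ln(263) = 5.572 and ln(391) = 5.969; z_{0.5} = 0, z_{0.83} = 0.9542.
σ = (5.969 − 5.572)/(0.9542 − (0)) = 0.416.
μ = 5.572 − (0)·0.416 = 5.572.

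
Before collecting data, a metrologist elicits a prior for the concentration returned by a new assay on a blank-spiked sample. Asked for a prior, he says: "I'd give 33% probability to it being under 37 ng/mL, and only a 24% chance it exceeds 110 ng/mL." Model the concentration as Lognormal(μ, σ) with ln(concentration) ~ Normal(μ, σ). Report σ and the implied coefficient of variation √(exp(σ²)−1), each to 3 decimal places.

σ ≈ 0.951, CV ≈ 1.212

If T ~ Lognormal(μ,σ) then ln T ~ Normal(μ,σ), so the p-quantile of ln T is μ + z_p·σ.
ln(37) = 3.611 and ln(110) = 4.7; z_{0.33} = -0.4399, z_{0.76} = 0.7063.
σ = (4.7 − 3.611)/(0.7063 − (-0.4399)) = 0.951.
μ = 3.611 − (-0.4399)·0.951 = 4.029.
CV = √(exp(σ²)−1) = √(exp(0.9036)−1) = 1.212.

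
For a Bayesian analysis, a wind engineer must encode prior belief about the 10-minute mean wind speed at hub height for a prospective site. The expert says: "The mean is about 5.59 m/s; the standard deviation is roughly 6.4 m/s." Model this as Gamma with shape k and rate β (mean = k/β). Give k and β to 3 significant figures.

k ≈ 0.763, β ≈ 0.136

For Gamma(k, rate β): mean = k/β, variance = k/β², so CV = 1/√k.
CV = SD/mean = 6.4/5.59 = 1.145, hence k = 1/CV² = 0.763.
Then β = k/mean = 0.763/5.59 = 0.136.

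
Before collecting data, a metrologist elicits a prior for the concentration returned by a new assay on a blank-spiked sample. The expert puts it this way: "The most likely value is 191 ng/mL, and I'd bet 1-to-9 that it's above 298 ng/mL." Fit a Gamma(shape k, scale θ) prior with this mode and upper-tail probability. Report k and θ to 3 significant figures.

k ≈ 10.5, θ ≈ 20.2

Gamma(k,θ) with k>1 has mode (k−1)θ, so θ = 191/(k−1).
Need P(X < 298) = 0.9 with θ tied to k this way. Start at k = 2, θ = 191: P(X<298) ≈ 0.462.
Too low — raise k to concentrate. Iterating converges to k ≈ 10.5.
Then θ = 191/(10.5−1) ≈ 20.2.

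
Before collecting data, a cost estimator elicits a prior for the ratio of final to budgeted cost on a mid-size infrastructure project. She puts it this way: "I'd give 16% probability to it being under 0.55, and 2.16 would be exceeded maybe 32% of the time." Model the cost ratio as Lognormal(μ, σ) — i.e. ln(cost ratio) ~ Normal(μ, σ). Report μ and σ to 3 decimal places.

If T ~ Lognormal(μ,σ) then ln T ~ Normal(μ,σ), so the p-quantile of ln T is μ + z_p·σ.
ln(0.55) = -0.5978 and ln(2.16) = 0.7701; z_{0.16} = -0.9945, z_{0.68} = 0.4677.
σ = (0.7701 − -0.5978)/(0.4677 − (-0.9945)) = 0.936.
μ = -0.5978 − (-0.9945)·0.936 = 0.333.

μ ≈ 0.333, σ ≈ 0.936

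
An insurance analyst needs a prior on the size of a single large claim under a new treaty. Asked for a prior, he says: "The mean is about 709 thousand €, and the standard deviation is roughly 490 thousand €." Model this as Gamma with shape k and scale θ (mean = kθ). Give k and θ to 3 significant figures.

k ≈ 2.09, θ ≈ 339

For Gamma(k, scale θ): mean = kθ, variance = kθ², so CV = 1/√k.
CV = SD/mean = 490/709 = 0.6911, hence k = 1/CV² = 2.09.
Then θ = mean/k = 709/2.09 = 339.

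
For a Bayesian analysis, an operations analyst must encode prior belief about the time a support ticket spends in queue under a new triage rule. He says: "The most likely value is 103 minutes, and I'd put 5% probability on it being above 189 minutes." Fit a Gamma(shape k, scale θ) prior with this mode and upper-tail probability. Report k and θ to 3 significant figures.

Gamma(k,θ) with k>1 has mode (k−1)θ, so θ = 103/(k−1).
Need P(X < 189) = 0.95 with θ tied to k this way. Start at k = 2, θ = 103: P(X<189) ≈ 0.547.
Too low — raise k to concentrate. Iterating converges to k ≈ 8.56.
Then θ = 103/(8.56−1) ≈ 13.6.

k ≈ 8.56, θ ≈ 13.6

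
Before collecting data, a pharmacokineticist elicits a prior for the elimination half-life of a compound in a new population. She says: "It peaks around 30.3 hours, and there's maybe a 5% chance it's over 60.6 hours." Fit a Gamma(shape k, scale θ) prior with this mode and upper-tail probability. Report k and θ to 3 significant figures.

Gamma(k,θ) with k>1 has mode (k−1)θ, so θ = 30.3/(k−1).
Need P(X < 60.6) = 0.95 with θ tied to k this way. Start at k = 2, θ = 30.3: P(X<60.6) ≈ 0.594.
Too low — raise k to concentrate. Iterating converges to k ≈ 6.77.
Then θ = 30.3/(6.77−1) ≈ 5.25.

k ≈ 6.77, θ ≈ 5.25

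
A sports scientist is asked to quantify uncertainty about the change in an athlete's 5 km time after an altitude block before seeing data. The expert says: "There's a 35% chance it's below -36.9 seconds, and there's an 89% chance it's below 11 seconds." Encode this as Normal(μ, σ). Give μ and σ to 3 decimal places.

For Normal(μ,σ), the p-quantile is μ + z_p·σ. Here z_{0.35} = -0.3853, z_{0.89} = 1.227.
So -36.9 = μ − 0.3853σ and 11 = μ + 1.227σ.
Subtracting: σ = (11 − -36.9)/(1.227 − (-0.3853)) = 29.717.
Then μ = -36.9 − (-0.3853)·29.717 = -25.449.

μ = -25.449, σ = 29.717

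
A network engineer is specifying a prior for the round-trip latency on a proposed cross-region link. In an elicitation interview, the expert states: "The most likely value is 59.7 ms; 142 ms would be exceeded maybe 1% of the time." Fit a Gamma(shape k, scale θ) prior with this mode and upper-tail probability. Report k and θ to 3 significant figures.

k ≈ 7.32, θ ≈ 9.45

Gamma(k,θ) with k>1 has mode (k−1)θ, so θ = 59.7/(k−1).
Need P(X < 142) = 0.99 with θ tied to k this way. Start at k = 2, θ = 59.7: P(X<142) ≈ 0.687.
Too low — raise k to concentrate. Iterating converges to k ≈ 7.32.
Then θ = 59.7/(7.32−1) ≈ 9.45.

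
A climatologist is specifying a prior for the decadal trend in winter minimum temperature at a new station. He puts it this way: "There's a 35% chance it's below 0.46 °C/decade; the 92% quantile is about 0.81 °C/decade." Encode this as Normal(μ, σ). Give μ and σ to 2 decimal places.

μ = 0.54, σ = 0.20

The p-quantile of Normal(μ,σ) is μ + z_p·σ, with z_{0.35} = -0.3853 and z_{0.92} = 1.405.
Eliminate σ: μ = (z₂·x₁ − z₁·x₂)/(z₂ − z₁) = (1.405·0.46 − (-0.3853)·0.81)/1.79 = 0.54.
Then σ = (x₂ − x₁)/(z₂ − z₁) = (0.81 − 0.46)/1.79 = 0.20.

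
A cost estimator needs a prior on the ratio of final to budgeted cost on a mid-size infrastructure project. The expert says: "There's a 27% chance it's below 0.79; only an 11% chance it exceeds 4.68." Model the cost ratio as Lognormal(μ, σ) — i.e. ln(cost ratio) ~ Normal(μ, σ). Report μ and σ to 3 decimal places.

μ ≈ 0.357, σ ≈ 0.967

If T ~ Lognormal(μ,σ) then ln T ~ Normal(μ,σ), so the p-quantile of ln T is μ + z_p·σ.
ln(0.79) = -0.2357 and ln(4.68) = 1.543; z_{0.27} = -0.6128, z_{0.89} = 1.227.
σ = (1.543 − -0.2357)/(1.227 − (-0.6128)) = 0.967.
μ = -0.2357 − (-0.6128)·0.967 = 0.357.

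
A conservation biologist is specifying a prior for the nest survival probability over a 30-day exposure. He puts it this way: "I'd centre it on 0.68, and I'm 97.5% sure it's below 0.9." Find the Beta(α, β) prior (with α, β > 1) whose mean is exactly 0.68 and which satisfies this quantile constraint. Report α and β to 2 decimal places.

α ≈ 8.08, β ≈ 3.80

With mean 0.68 fixed, write α = 0.68s, β = 0.32s where s = α+β.
Need P(θ < 0.9) = 0.975 under Beta(0.68s, 0.32s). Normal approximation: (q−m)/√(m(1−m)/s) ≈ z_{0.975} = 1.96, so s ≈ 0.68·0.32·(1.96)²/(0.9−0.68)² = 17.3.
At s = 17.3: P(θ<0.9) ≈ 0.992. Adjusting to match 0.975 gives s ≈ 11.89.
So α = 0.68·11.89 ≈ 8.08, β = 0.32·11.89 ≈ 3.80.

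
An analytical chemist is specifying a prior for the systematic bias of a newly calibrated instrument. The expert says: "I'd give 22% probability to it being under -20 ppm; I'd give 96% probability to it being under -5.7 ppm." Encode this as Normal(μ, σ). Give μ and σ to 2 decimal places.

The p-quantile of Normal(μ,σ) is μ + z_p·σ, with z_{0.22} = -0.7722 and z_{0.96} = 1.751.
Eliminate σ: μ = (z₂·x₁ − z₁·x₂)/(z₂ − z₁) = (1.751·-20 − (-0.7722)·-5.7)/2.523 = -15.62.
Then σ = (x₂ − x₁)/(z₂ − z₁) = (-5.7 − -20)/2.523 = 5.67.

μ = -15.62, σ = 5.67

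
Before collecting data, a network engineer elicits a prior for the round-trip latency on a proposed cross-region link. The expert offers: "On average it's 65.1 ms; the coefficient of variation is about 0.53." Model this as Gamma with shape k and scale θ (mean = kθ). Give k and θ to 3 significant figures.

For Gamma(k, scale θ): mean = kθ, variance = kθ², so CV = 1/√k.
CV = 0.53, hence k = 1/CV² = 3.56.
Then θ = mean/k = 65.1/3.56 = 18.3.

k ≈ 3.56, θ ≈ 18.3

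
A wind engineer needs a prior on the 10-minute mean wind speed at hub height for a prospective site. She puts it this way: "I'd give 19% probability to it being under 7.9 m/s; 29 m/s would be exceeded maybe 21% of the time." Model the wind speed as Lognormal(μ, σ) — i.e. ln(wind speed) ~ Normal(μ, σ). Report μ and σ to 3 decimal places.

μ ≈ 2.745, σ ≈ 0.772

If T ~ Lognormal(μ,σ) then ln T ~ Normal(μ,σ), so the p-quantile of ln T is μ + z_p·σ.
ln(7.9) = 2.067 and ln(29) = 3.367; z_{0.19} = -0.8779, z_{0.79} = 0.8064.
σ = (3.367 − 2.067)/(0.8064 − (-0.8779)) = 0.772.
μ = 2.067 − (-0.8779)·0.772 = 2.745.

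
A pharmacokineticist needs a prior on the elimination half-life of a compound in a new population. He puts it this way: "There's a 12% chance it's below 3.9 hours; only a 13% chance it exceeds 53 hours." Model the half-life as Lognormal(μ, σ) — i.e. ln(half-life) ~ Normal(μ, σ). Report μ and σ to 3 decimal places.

If T ~ Lognormal(μ,σ) then ln T ~ Normal(μ,σ), so the p-quantile of ln T is μ + z_p·σ.
ln(3.9) = 1.361 and ln(53) = 3.97; z_{0.12} = -1.175, z_{0.87} = 1.126.
σ = (3.97 − 1.361)/(1.126 − (-1.175)) = 1.134.
μ = 1.361 − (-1.175)·1.134 = 2.693.

μ ≈ 2.693, σ ≈ 1.134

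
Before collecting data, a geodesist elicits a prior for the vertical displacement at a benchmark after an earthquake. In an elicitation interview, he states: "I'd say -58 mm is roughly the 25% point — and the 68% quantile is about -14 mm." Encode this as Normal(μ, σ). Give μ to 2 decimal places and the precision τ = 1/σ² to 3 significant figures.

μ = -32.02, τ = 0.000674

The p-quantile of Normal(μ,σ) is μ + z_p·σ, with z_{0.25} = -0.6745 and z_{0.68} = 0.4677.
Eliminate σ: μ = (z₂·x₁ − z₁·x₂)/(z₂ − z₁) = (0.4677·-58 − (-0.6745)·-14)/1.142 = -32.02.
Then σ = (x₂ − x₁)/(z₂ − z₁) = (-14 − -58)/1.142 = 38.52.
Precision τ = 1/σ² = 1/38.52² = 0.000674.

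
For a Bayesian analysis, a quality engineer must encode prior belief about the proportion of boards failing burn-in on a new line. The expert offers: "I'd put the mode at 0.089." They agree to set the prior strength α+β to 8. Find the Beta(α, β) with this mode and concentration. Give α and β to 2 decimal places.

α = 1.53, β = 6.47

For α,β > 1 the Beta mode is (α−1)/(α+β−2). With α+β = 8, the mode is (α−1)/6.
Set (α−1)/6 = 0.089 → α = 1 + 0.089·6 = 1.53.
β = 8 − α = 6.47.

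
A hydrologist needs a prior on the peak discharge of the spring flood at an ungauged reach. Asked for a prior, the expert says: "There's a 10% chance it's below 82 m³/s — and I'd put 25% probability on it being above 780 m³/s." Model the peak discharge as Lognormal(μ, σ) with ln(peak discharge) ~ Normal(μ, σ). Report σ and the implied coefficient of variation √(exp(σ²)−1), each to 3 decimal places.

σ ≈ 1.152, CV ≈ 1.663

If T ~ Lognormal(μ,σ) then ln T ~ Normal(μ,σ), so the p-quantile of ln T is μ + z_p·σ.
ln(82) = 4.407 and ln(780) = 6.659; z_{0.1} = -1.282, z_{0.75} = 0.6745.
σ = (6.659 − 4.407)/(0.6745 − (-1.282)) = 1.152.
μ = 4.407 − (-1.282)·1.152 = 5.883.
CV = √(exp(σ²)−1) = √(exp(1.3262)−1) = 1.663.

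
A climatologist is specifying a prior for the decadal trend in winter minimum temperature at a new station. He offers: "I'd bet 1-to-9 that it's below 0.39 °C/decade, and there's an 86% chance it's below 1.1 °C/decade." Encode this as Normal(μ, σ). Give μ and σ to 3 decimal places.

For Normal(μ,σ), the p-quantile is μ + z_p·σ. Here z_{0.1} = -1.282, z_{0.86} = 1.08.
So 0.39 = μ − 1.282σ and 1.1 = μ + 1.08σ.
Subtracting: σ = (1.1 − 0.39)/(1.08 − (-1.282)) = 0.301.
Then μ = 0.39 − (-1.282)·0.301 = 0.775.

μ = 0.775, σ = 0.301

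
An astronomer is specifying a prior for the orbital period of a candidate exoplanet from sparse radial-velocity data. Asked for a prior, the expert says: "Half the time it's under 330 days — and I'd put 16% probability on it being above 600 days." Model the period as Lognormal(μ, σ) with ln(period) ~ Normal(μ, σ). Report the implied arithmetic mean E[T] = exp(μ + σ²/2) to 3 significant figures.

If T ~ Lognormal(μ,σ) then ln T ~ Normal(μ,σ), so the p-quantile of ln T is μ + z_p·σ.
ln(330) = 5.799 and ln(600) = 6.397; z_{0.5} = 0, z_{0.84} = 0.9945.
σ = (6.397 − 5.799)/(0.9945 − (0)) = 0.601.
μ = 5.799 − (0)·0.601 = 5.799.
E[T] = exp(μ + σ²/2) = exp(5.799 + 0.1807) = 395 days.

E[T] ≈ 395 days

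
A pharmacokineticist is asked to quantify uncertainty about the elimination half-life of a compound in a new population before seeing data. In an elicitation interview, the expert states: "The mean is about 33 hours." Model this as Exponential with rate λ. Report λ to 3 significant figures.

λ ≈ 0.0303

Exponential mean = 1/λ, so λ = 1/33.0 = 0.0303.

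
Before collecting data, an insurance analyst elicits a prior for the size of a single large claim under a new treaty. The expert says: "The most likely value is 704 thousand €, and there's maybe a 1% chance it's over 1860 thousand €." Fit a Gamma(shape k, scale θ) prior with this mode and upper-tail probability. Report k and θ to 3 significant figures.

k ≈ 5.91, θ ≈ 143

Gamma(k,θ) with k>1 has mode (k−1)θ, so θ = 704/(k−1).
Need P(X < 1860) = 0.99 with θ tied to k this way. Start at k = 2, θ = 704: P(X<1860) ≈ 0.741.
Too low — raise k to concentrate. Iterating converges to k ≈ 5.91.
Then θ = 704/(5.91−1) ≈ 143.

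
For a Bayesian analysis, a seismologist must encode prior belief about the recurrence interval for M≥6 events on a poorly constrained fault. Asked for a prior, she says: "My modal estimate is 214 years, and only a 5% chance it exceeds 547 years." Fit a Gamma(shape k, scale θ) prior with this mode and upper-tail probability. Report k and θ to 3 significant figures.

Gamma(k,θ) with k>1 has mode (k−1)θ, so θ = 214/(k−1).
Need P(X < 547) = 0.95 with θ tied to k this way. Start at k = 2, θ = 214: P(X<547) ≈ 0.724.
Too low — raise k to concentrate. Iterating converges to k ≈ 4.08.
Then θ = 214/(4.08−1) ≈ 69.6.

k ≈ 4.08, θ ≈ 69.6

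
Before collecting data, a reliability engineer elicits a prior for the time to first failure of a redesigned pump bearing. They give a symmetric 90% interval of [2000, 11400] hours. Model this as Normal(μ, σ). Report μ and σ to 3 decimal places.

μ = 6700.000, σ = 2857.397

A symmetric 90% interval runs μ ± z·σ with z = 1.645.
Half-width = 4700, so σ = 4700/1.645 = 2857.397.
μ is the interval midpoint, 6700.000.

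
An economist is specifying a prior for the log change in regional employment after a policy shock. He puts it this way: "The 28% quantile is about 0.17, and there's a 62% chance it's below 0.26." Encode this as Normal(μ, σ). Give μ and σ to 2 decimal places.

μ = 0.23, σ = 0.10

The p-quantile of Normal(μ,σ) is μ + z_p·σ, with z_{0.28} = -0.5828 and z_{0.62} = 0.3055.
Eliminate σ: μ = (z₂·x₁ − z₁·x₂)/(z₂ − z₁) = (0.3055·0.17 − (-0.5828)·0.26)/0.8883 = 0.23.
Then σ = (x₂ − x₁)/(z₂ − z₁) = (0.26 − 0.17)/0.8883 = 0.10.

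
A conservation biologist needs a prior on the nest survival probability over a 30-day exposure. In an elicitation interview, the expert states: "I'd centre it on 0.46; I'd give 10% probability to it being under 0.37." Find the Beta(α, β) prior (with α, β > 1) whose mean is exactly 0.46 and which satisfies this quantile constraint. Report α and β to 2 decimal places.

With mean 0.46 fixed, write α = 0.46s, β = 0.54s where s = α+β.
Need P(θ < 0.37) = 0.1 under Beta(0.46s, 0.54s). Normal approximation: (q−m)/√(m(1−m)/s) ≈ z_{0.1} = -1.28, so s ≈ 0.46·0.54·(-1.28)²/(0.37−0.46)² = 50.4.
At s = 50.4: P(θ<0.37) ≈ 0.098. Adjusting to match 0.1 gives s ≈ 49.63.
So α = 0.46·49.63 ≈ 22.83, β = 0.54·49.63 ≈ 26.80.

α ≈ 22.83, β ≈ 26.80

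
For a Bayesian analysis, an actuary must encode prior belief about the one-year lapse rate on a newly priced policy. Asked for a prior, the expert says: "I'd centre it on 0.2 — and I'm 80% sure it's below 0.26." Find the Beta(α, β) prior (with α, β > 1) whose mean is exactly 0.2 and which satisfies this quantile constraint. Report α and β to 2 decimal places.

With mean 0.2 fixed, write α = 0.2s, β = 0.8s where s = α+β.
Need P(θ < 0.26) = 0.8 under Beta(0.2s, 0.8s). Normal approximation: (q−m)/√(m(1−m)/s) ≈ z_{0.8} = 0.842, so s ≈ 0.2·0.8·(0.842)²/(0.26−0.2)² = 31.5.
At s = 31.5: P(θ<0.26) ≈ 0.808. Adjusting to match 0.8 gives s ≈ 28.89.
So α = 0.2·28.89 ≈ 5.78, β = 0.8·28.89 ≈ 23.11.

α ≈ 5.78, β ≈ 23.11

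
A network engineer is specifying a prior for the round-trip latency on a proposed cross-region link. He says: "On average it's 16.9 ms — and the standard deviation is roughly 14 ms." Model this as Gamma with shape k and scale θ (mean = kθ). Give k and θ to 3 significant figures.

k ≈ 1.46, θ ≈ 11.6

For Gamma(k, scale θ): mean = kθ, variance = kθ², so CV = 1/√k.
CV = SD/mean = 14/16.9 = 0.8284, hence k = 1/CV² = 1.46.
Then θ = mean/k = 16.9/1.46 = 11.6.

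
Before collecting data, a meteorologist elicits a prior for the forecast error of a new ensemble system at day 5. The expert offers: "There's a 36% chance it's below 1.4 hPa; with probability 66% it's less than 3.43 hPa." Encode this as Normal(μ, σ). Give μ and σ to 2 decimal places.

The p-quantile of Normal(μ,σ) is μ + z_p·σ, with z_{0.36} = -0.3585 and z_{0.66} = 0.4125.
Eliminate σ: μ = (z₂·x₁ − z₁·x₂)/(z₂ − z₁) = (0.4125·1.4 − (-0.3585)·3.43)/0.7709 = 2.34.
Then σ = (x₂ − x₁)/(z₂ − z₁) = (3.43 − 1.4)/0.7709 = 2.63.

μ = 2.34, σ = 2.63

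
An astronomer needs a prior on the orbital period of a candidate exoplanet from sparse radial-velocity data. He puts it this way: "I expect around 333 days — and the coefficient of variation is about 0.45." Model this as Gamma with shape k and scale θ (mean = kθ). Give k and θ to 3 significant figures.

For Gamma(k, scale θ): mean = kθ, variance = kθ², so CV = 1/√k.
CV = 0.45, hence k = 1/CV² = 4.94.
Then θ = mean/k = 333/4.94 = 67.4.

k ≈ 4.94, θ ≈ 67.4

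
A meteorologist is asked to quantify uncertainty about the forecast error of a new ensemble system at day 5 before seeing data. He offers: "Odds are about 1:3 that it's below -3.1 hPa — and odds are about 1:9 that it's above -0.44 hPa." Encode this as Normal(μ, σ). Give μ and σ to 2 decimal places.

The p-quantile of Normal(μ,σ) is μ + z_p·σ, with z_{0.25} = -0.6745 and z_{0.9} = 1.282.
Eliminate σ: μ = (z₂·x₁ − z₁·x₂)/(z₂ − z₁) = (1.282·-3.1 − (-0.6745)·-0.44)/1.956 = -2.18.
Then σ = (x₂ − x₁)/(z₂ − z₁) = (-0.44 − -3.1)/1.956 = 1.36.

μ = -2.18, σ = 1.36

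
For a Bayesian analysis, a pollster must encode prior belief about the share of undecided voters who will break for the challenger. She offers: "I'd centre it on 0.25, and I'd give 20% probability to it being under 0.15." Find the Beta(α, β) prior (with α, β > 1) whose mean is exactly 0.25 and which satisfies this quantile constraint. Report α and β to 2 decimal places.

With mean 0.25 fixed, write α = 0.25s, β = 0.75s where s = α+β.
Need P(θ < 0.15) = 0.2 under Beta(0.25s, 0.75s). Normal approximation: (q−m)/√(m(1−m)/s) ≈ z_{0.2} = -0.842, so s ≈ 0.25·0.75·(-0.842)²/(0.15−0.25)² = 13.3.
At s = 13.3: P(θ<0.15) ≈ 0.206. Adjusting to match 0.2 gives s ≈ 13.78.
So α = 0.25·13.78 ≈ 3.44, β = 0.75·13.78 ≈ 10.33.

α ≈ 3.44, β ≈ 10.33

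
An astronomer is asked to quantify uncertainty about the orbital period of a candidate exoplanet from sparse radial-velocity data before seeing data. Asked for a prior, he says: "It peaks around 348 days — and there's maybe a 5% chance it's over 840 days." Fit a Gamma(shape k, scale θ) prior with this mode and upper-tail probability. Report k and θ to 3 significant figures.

Gamma(k,θ) with k>1 has mode (k−1)θ, so θ = 348/(k−1).
Need P(X < 840) = 0.95 with θ tied to k this way. Start at k = 2, θ = 348: P(X<840) ≈ 0.695.
Too low — raise k to concentrate. Iterating converges to k ≈ 4.51.
Then θ = 348/(4.51−1) ≈ 99.1.

k ≈ 4.51, θ ≈ 99.1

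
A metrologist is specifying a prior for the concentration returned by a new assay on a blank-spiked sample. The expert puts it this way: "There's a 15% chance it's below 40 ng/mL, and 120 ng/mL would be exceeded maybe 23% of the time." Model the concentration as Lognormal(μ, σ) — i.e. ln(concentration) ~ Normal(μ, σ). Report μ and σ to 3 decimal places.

If T ~ Lognormal(μ,σ) then ln T ~ Normal(μ,σ), so the p-quantile of ln T is μ + z_p·σ.
ln(40) = 3.689 and ln(120) = 4.787; z_{0.15} = -1.036, z_{0.77} = 0.7388.
σ = (4.787 − 3.689)/(0.7388 − (-1.036)) = 0.619.
μ = 3.689 − (-1.036)·0.619 = 4.330.

μ ≈ 4.330, σ ≈ 0.619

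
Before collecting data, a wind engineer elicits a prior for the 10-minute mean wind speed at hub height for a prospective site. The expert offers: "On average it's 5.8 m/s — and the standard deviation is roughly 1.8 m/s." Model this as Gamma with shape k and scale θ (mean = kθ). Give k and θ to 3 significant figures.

For Gamma(k, scale θ): mean = kθ, variance = kθ², so CV = 1/√k.
CV = SD/mean = 1.8/5.8 = 0.3103, hence k = 1/CV² = 10.4.
Then θ = mean/k = 5.8/10.4 = 0.559.

k ≈ 10.4, θ ≈ 0.559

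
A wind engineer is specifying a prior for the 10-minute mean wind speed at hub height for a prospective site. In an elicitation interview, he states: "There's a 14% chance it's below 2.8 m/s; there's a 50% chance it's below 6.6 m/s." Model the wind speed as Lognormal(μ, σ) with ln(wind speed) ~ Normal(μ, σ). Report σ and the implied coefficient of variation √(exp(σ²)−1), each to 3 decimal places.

If T ~ Lognormal(μ,σ) then ln T ~ Normal(μ,σ), so the p-quantile of ln T is μ + z_p·σ.
ln(2.8) = 1.03 and ln(6.6) = 1.887; z_{0.14} = -1.08, z_{0.5} = 0.
σ = (1.887 − 1.03)/(0 − (-1.08)) = 0.794.
μ = 1.03 − (-1.08)·0.794 = 1.887.
CV = √(exp(σ²)−1) = √(exp(0.6300)−1) = 0.937.

σ ≈ 0.794, CV ≈ 0.937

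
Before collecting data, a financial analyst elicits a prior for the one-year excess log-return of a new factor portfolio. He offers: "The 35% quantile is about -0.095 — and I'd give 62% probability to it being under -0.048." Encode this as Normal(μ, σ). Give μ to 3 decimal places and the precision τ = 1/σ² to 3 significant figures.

μ = -0.069, τ = 216

The p-quantile of Normal(μ,σ) is μ + z_p·σ, with z_{0.35} = -0.3853 and z_{0.62} = 0.3055.
Eliminate σ: μ = (z₂·x₁ − z₁·x₂)/(z₂ − z₁) = (0.3055·-0.095 − (-0.3853)·-0.048)/0.6908 = -0.069.
Then σ = (x₂ − x₁)/(z₂ − z₁) = (-0.048 − -0.095)/0.6908 = 0.068.
Precision τ = 1/σ² = 1/0.06804² = 216.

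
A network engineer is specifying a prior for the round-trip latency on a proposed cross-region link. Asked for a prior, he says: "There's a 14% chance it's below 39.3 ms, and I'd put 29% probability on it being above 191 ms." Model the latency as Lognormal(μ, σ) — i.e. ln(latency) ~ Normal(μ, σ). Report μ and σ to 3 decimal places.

μ ≈ 4.717, σ ≈ 0.968

If T ~ Lognormal(μ,σ) then ln T ~ Normal(μ,σ), so the p-quantile of ln T is μ + z_p·σ.
ln(39.3) = 3.671 and ln(191) = 5.252; z_{0.14} = -1.08, z_{0.71} = 0.5534.
σ = (5.252 − 3.671)/(0.5534 − (-1.08)) = 0.968.
μ = 3.671 − (-1.08)·0.968 = 4.717.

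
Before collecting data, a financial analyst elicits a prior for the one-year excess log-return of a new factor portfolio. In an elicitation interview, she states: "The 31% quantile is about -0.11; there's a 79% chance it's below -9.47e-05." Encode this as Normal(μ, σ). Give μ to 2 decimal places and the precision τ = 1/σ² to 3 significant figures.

The p-quantile of Normal(μ,σ) is μ + z_p·σ, with z_{0.31} = -0.4959 and z_{0.79} = 0.8064.
Eliminate σ: μ = (z₂·x₁ − z₁·x₂)/(z₂ − z₁) = (0.8064·-0.11 − (-0.4959)·-9.47e-05)/1.302 = -0.07.
Then σ = (x₂ − x₁)/(z₂ − z₁) = (-9.47e-05 − -0.11)/1.302 = 0.08.
Precision τ = 1/σ² = 1/0.0844² = 140.

μ = -0.07, τ = 140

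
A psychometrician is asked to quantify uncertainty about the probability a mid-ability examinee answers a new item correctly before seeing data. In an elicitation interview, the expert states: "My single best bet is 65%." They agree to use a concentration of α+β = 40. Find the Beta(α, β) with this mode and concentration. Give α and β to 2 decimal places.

For α,β > 1 the Beta mode is (α−1)/(α+β−2). With α+β = 40, the mode is (α−1)/38.
Set (α−1)/38 = 0.65 → α = 1 + 0.65·38 = 25.70.
β = 40 − α = 14.30.

α = 25.70, β = 14.30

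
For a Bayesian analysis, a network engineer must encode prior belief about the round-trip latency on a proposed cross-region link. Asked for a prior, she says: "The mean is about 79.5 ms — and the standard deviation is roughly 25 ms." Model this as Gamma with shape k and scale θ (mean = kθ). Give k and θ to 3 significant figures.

k ≈ 10.1, θ ≈ 7.86

For Gamma(k, scale θ): mean = kθ, variance = kθ², so CV = 1/√k.
CV = SD/mean = 25/79.5 = 0.3145, hence k = 1/CV² = 10.1.
Then θ = mean/k = 79.5/10.1 = 7.86.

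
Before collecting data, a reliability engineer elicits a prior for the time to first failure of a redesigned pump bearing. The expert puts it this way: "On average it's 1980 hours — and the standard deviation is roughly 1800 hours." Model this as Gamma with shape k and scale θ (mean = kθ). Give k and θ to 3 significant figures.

For Gamma(k, scale θ): mean = kθ, variance = kθ², so CV = 1/√k.
CV = SD/mean = 1800/1980 = 0.9091, hence k = 1/CV² = 1.21.
Then θ = mean/k = 1980/1.21 = 1640.

k ≈ 1.21, θ ≈ 1640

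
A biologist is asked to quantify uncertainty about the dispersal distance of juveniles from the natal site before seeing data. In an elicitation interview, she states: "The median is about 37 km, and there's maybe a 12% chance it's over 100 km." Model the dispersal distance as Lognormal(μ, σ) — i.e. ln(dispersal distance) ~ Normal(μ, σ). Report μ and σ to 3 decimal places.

μ ≈ 3.611, σ ≈ 0.846

If T ~ Lognormal(μ,σ) then ln T ~ Normal(μ,σ), so the p-quantile of ln T is μ + z_p·σ.
ln(37) = 3.611 and ln(100) = 4.605; z_{0.5} = 0, z_{0.88} = 1.175.
σ = (4.605 − 3.611)/(1.175 − (0)) = 0.846.
μ = 3.611 − (0)·0.846 = 3.611.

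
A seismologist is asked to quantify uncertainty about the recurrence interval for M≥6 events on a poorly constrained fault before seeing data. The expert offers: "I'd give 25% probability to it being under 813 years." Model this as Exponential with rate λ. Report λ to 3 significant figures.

P(T < 813.0) = 1 − e^(−λ·813.0) = 0.25, so λ = −ln(1−0.25)/813.0 = −ln(0.75)/813.0 = 0.000354.

λ ≈ 0.000354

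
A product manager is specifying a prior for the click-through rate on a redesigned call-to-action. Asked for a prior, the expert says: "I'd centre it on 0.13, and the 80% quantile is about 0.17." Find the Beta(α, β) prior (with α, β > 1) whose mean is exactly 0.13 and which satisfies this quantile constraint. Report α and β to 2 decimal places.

With mean 0.13 fixed, write α = 0.13s, β = 0.87s where s = α+β.
Need P(θ < 0.17) = 0.8 under Beta(0.13s, 0.87s). Normal approximation: (q−m)/√(m(1−m)/s) ≈ z_{0.8} = 0.842, so s ≈ 0.13·0.87·(0.842)²/(0.17−0.13)² = 50.1.
At s = 50.1: P(θ<0.17) ≈ 0.810. Adjusting to match 0.8 gives s ≈ 44.80.
So α = 0.13·44.80 ≈ 5.82, β = 0.87·44.80 ≈ 38.98.

α ≈ 5.82, β ≈ 38.98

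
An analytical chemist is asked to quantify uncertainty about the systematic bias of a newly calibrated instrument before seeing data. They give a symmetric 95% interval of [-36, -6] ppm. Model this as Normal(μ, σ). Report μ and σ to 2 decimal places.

A symmetric 95% interval runs μ ± z·σ with z = 1.96.
Half-width = 15, so σ = 15/1.96 = 7.65.
μ is the interval midpoint, -21.00.

μ = -21.00, σ = 7.65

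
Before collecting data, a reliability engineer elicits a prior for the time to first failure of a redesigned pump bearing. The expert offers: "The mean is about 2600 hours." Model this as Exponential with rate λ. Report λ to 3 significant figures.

λ ≈ 0.000385

Exponential mean = 1/λ, so λ = 1/2600.0 = 0.000385.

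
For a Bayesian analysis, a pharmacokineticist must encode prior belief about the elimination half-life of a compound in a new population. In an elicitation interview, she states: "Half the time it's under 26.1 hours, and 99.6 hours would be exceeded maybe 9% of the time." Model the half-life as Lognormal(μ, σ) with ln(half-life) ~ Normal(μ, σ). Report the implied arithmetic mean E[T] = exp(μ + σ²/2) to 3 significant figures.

E[T] ≈ 43 hours

If T ~ Lognormal(μ,σ) then ln T ~ Normal(μ,σ), so the p-quantile of ln T is μ + z_p·σ.
ln(26.1) = 3.262 and ln(99.6) = 4.601; z_{0.5} = 0, z_{0.91} = 1.341.
σ = (4.601 − 3.262)/(1.341 − (0)) = 0.999.
μ = 3.262 − (0)·0.999 = 3.262.
E[T] = exp(μ + σ²/2) = exp(3.262 + 0.4989) = 43 hours.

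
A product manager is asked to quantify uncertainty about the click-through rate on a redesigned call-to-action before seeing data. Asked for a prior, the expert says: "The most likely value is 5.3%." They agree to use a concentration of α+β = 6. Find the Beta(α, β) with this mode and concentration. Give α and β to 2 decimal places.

For α,β > 1 the Beta mode is (α−1)/(α+β−2). With α+β = 6, the mode is (α−1)/4.
Set (α−1)/4 = 0.053 → α = 1 + 0.053·4 = 1.21.
β = 6 − α = 4.79.

α = 1.21, β = 4.79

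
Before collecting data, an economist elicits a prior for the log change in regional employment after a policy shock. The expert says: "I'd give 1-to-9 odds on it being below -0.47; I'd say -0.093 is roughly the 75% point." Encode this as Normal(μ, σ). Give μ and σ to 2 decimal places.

μ = -0.22, σ = 0.19

For Normal(μ,σ), the p-quantile is μ + z_p·σ. Here z_{0.1} = -1.282, z_{0.75} = 0.6745.
So -0.47 = μ − 1.282σ and -0.093 = μ + 0.6745σ.
Subtracting: σ = (-0.093 − -0.47)/(0.6745 − (-1.282)) = 0.19.
Then μ = -0.47 − (-1.282)·0.19 = -0.22.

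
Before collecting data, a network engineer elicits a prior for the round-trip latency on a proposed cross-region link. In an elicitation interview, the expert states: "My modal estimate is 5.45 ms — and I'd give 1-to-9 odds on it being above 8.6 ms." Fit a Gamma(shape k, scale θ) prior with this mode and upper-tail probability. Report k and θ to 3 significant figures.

k ≈ 10, θ ≈ 0.605

Gamma(k,θ) with k>1 has mode (k−1)θ, so θ = 5.45/(k−1).
Need P(X < 8.6) = 0.9 with θ tied to k this way. Start at k = 2, θ = 5.45: P(X<8.6) ≈ 0.468.
Too low — raise k to concentrate. Iterating converges to k ≈ 10.
Then θ = 5.45/(10−1) ≈ 0.605.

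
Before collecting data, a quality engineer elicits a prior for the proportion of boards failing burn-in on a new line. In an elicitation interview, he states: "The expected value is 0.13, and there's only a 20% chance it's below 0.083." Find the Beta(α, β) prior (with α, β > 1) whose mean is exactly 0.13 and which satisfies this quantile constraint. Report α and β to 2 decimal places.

With mean 0.13 fixed, write α = 0.13s, β = 0.87s where s = α+β.
Need P(θ < 0.083) = 0.2 under Beta(0.13s, 0.87s). Normal approximation: (q−m)/√(m(1−m)/s) ≈ z_{0.2} = -0.842, so s ≈ 0.13·0.87·(-0.842)²/(0.083−0.13)² = 36.3.
At s = 36.3: P(θ<0.083) ≈ 0.206. Adjusting to match 0.2 gives s ≈ 37.59.
So α = 0.13·37.59 ≈ 4.89, β = 0.87·37.59 ≈ 32.70.

α ≈ 4.89, β ≈ 32.70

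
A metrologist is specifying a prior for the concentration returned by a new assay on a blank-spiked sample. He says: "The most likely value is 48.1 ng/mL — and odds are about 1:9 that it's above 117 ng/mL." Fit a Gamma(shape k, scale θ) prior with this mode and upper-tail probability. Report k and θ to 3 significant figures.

Gamma(k,θ) with k>1 has mode (k−1)θ, so θ = 48.1/(k−1).
Need P(X < 117) = 0.9 with θ tied to k this way. Start at k = 2, θ = 48.1: P(X<117) ≈ 0.699.
Too low — raise k to concentrate. Iterating converges to k ≈ 3.43.
Then θ = 48.1/(3.43−1) ≈ 19.8.

k ≈ 3.43, θ ≈ 19.8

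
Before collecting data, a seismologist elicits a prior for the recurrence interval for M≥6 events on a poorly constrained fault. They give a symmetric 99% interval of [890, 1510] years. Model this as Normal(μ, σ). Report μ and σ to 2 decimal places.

μ = 1200.00, σ = 120.35

A symmetric 99% interval runs μ ± z·σ with z = 2.576.
Half-width = 310, so σ = 310/2.576 = 120.35.
μ is the interval midpoint, 1200.00.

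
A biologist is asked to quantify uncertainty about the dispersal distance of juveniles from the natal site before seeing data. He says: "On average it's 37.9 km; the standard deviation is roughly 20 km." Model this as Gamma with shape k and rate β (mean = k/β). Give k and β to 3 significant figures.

For Gamma(k, rate β): mean = k/β, variance = k/β², so CV = 1/√k.
CV = SD/mean = 20/37.9 = 0.5277, hence k = 1/CV² = 3.59.
Then β = k/mean = 3.59/37.9 = 0.0948.

k ≈ 3.59, β ≈ 0.0948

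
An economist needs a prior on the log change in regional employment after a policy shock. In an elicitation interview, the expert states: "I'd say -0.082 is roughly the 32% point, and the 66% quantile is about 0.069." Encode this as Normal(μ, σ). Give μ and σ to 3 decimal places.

The p-quantile of Normal(μ,σ) is μ + z_p·σ, with z_{0.32} = -0.4677 and z_{0.66} = 0.4125.
Eliminate σ: μ = (z₂·x₁ − z₁·x₂)/(z₂ − z₁) = (0.4125·-0.082 − (-0.4677)·0.069)/0.8802 = -0.002.
Then σ = (x₂ − x₁)/(z₂ − z₁) = (0.069 − -0.082)/0.8802 = 0.172.

μ = -0.002, σ = 0.172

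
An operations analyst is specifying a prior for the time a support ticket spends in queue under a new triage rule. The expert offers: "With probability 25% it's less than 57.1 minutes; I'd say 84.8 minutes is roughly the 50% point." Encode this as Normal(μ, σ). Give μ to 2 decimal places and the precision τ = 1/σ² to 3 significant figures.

The p-quantile of Normal(μ,σ) is μ + z_p·σ, with z_{0.25} = -0.6745 and z_{0.5} = 0.
Eliminate σ: μ = (z₂·x₁ − z₁·x₂)/(z₂ − z₁) = (0·57.1 − (-0.6745)·84.8)/0.6745 = 84.80.
Then σ = (x₂ − x₁)/(z₂ − z₁) = (84.8 − 57.1)/0.6745 = 41.07.
Precision τ = 1/σ² = 1/41.07² = 0.000593.

μ = 84.80, τ = 0.000593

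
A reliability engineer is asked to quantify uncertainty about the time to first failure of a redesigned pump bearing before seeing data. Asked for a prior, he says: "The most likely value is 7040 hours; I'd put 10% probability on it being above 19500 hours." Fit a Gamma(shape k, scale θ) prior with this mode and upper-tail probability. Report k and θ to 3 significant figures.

Gamma(k,θ) with k>1 has mode (k−1)θ, so θ = 7040/(k−1).
Need P(X < 19500) = 0.9 with θ tied to k this way. Start at k = 2, θ = 7040: P(X<19500) ≈ 0.764.
Too low — raise k to concentrate. Iterating converges to k ≈ 2.84.
Then θ = 7040/(2.84−1) ≈ 3820.

k ≈ 2.84, θ ≈ 3820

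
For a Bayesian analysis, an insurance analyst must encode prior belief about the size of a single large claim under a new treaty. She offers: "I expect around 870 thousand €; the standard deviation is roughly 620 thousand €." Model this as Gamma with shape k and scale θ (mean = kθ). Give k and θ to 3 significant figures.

For Gamma(k, scale θ): mean = kθ, variance = kθ², so CV = 1/√k.
CV = SD/mean = 620/870 = 0.7126, hence k = 1/CV² = 1.97.
Then θ = mean/k = 870/1.97 = 442.

k ≈ 1.97, θ ≈ 442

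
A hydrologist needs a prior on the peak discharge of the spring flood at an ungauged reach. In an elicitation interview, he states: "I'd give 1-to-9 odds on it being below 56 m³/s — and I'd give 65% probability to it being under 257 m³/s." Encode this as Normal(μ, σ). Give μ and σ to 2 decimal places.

For Normal(μ,σ), the p-quantile is μ + z_p·σ. Here z_{0.1} = -1.282, z_{0.65} = 0.3853.
So 56 = μ − 1.282σ and 257 = μ + 0.3853σ.
Subtracting: σ = (257 − 56)/(0.3853 − (-1.282)) = 120.59.
Then μ = 56 − (-1.282)·120.59 = 210.54.

μ = 210.54, σ = 120.59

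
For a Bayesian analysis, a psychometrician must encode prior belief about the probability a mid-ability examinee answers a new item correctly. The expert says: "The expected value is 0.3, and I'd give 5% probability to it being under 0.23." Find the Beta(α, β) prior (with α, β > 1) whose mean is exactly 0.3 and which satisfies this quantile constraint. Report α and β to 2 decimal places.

α ≈ 32.47, β ≈ 75.75

With mean 0.3 fixed, write α = 0.3s, β = 0.7s where s = α+β.
Need P(θ < 0.23) = 0.05 under Beta(0.3s, 0.7s). Normal approximation: (q−m)/√(m(1−m)/s) ≈ z_{0.05} = -1.64, so s ≈ 0.3·0.7·(-1.64)²/(0.23−0.3)² = 116.0.
At s = 116.0: P(θ<0.23) ≈ 0.044. Adjusting to match 0.05 gives s ≈ 108.22.
So α = 0.3·108.22 ≈ 32.47, β = 0.7·108.22 ≈ 75.75.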